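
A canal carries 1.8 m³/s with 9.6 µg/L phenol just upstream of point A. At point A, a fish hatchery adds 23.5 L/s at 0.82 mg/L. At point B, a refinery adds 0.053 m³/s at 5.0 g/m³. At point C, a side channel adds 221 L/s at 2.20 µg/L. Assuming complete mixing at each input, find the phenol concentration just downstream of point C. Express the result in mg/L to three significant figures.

0.144 mg/L

9.6 µg/L = 0.0096 mg/L.
23.5 L/s = 0.0235 m³/s.
After input A: C = (1.8·0.0096 + 0.0235·0.82) / 1.824 = 0.02004 mg/L.
After input B: C = (1.824·0.02004 + 0.053·5) / 1.877 = 0.1607 mg/L.
221 L/s = 0.221 m³/s.
2.20 µg/L = 0.0022 mg/L.
After input C: C = (1.877·0.1607 + 0.221·0.0022) / 2.098 = 0.144 mg/L.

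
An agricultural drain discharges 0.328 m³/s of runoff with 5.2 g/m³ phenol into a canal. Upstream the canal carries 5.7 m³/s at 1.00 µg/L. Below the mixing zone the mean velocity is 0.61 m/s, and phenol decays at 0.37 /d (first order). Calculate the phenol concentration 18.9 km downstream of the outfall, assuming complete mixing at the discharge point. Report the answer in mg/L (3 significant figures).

1.00 µg/L = 0.001 mg/L.
After complete mixing, C₀ = (0.328·5.2 + 5.7·0.001) / 6.028 = 0.2839 mg/L.
Travel time t = 1.89e+04 m / 0.61 m/s = 3.098e+04 s = 0.3586 d.
C = 0.2839·exp(−0.37·0.3586) = 0.2839·0.8757 = 0.2486 mg/L.

0.249 mg/L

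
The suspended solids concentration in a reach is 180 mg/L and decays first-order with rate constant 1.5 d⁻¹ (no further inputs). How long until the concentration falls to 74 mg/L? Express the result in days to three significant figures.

0.593 d

t = ln(C₀/C)/k = ln(180/74)/1.5 = 0.8889/1.5 = 0.5926 d.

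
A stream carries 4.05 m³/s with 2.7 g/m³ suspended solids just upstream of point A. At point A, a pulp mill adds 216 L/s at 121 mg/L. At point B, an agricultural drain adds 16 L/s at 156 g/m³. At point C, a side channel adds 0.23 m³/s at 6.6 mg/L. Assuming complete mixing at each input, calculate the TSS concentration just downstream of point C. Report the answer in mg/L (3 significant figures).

9.11 mg/L

216 L/s = 0.216 m³/s.
After input A: C = (4.05·2.7 + 0.216·121) / 4.266 = 8.69 mg/L.
16 L/s = 0.016 m³/s.
After input B: C = (4.266·8.69 + 0.016·156) / 4.282 = 9.24 mg/L.
After input C: C = (4.282·9.24 + 0.23·6.6) / 4.512 = 9.106 mg/L.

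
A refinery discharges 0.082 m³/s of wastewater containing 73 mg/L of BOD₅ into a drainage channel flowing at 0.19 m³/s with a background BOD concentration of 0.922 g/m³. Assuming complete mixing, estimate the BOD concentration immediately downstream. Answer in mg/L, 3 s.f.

Flow-weighted mixing gives C = (0.082·73 + 0.19·0.922) / (0.082 + 0.19) = 6.161/0.272 = 22.65 mg/L.

22.7 mg/L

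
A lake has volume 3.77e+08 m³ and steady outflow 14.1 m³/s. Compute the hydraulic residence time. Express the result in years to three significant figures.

0.847 yr

Q = 14.1 m³/s × 3.156e+07 s/yr = 4.45e+08 m³/yr.
Hydraulic residence time τ = V/Q = 3.77e+08/4.45e+08 = 0.8473 yr.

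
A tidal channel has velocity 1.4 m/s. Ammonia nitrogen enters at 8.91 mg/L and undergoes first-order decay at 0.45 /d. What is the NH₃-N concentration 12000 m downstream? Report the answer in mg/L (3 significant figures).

Travel time t = 12000 m / 1.4 m/s = 1.2e+04/1.4 = 8571 s = 0.09921 d.
First-order decay: C = 8.91·exp(−0.45·0.09921) = 8.91·0.9563 = 8.521 mg/L.

8.52 mg/L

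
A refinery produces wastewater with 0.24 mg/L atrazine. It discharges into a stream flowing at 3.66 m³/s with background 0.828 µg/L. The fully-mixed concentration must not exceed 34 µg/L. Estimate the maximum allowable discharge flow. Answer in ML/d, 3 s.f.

50.9 ML/d

0.828 µg/L = 0.000828 mg/L.
34 µg/L = 0.034 mg/L.
Mass balance at complete mixing: C_std·(Q_w + Q_r) = Q_w·C_e + Q_r·C_b.
Rearranging, Q_w = Q_r·(C_std − C_b)/(C_e − C_std) = 3.66·(0.034 − 0.000828) / (0.24 − 0.034) = 0.5894 m³/s.
= 50.92 ML/d.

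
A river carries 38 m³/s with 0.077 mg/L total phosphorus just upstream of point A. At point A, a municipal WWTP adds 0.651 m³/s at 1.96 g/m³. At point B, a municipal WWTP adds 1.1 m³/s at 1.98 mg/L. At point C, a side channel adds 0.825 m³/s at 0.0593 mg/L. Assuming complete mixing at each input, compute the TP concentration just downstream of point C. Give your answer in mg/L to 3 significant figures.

0.158 mg/L

After input A: C = (38·0.077 + 0.651·1.96) / 38.65 = 0.1087 mg/L.
After input B: C = (38.65·0.1087 + 1.1·1.98) / 39.75 = 0.1605 mg/L.
After input C: C = (39.75·0.1605 + 0.825·0.0593) / 40.58 = 0.1584 mg/L.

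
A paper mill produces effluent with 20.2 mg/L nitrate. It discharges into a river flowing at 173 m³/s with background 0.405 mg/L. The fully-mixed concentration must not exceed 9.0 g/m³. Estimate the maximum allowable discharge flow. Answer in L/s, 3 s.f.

133000 L/s

Mass balance at complete mixing: C_std·(Q_w + Q_r) = Q_w·C_e + Q_r·C_b.
Rearranging, Q_w = Q_r·(C_std − C_b)/(C_e − C_std) = 173·(9 − 0.405) / (20.2 − 9) = 132.8 m³/s.
= 1.328e+05 L/s.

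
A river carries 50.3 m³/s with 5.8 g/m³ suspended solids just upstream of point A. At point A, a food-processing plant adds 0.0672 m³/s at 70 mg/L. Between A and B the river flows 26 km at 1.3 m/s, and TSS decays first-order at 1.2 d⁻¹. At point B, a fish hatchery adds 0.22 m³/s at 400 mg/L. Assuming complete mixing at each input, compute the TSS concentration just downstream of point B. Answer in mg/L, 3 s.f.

6.18 mg/L

After input A: C = (50.3·5.8 + 0.0672·70) / 50.37 = 5.886 mg/L.
Over the 26 km reach to input B (t = 2e+04 s = 0.2315 d), decay gives C = 5.886·exp(−1.2·0.2315) = 4.458 mg/L.
After input B: C = (50.37·4.458 + 0.22·400) / 50.59 = 6.178 mg/L.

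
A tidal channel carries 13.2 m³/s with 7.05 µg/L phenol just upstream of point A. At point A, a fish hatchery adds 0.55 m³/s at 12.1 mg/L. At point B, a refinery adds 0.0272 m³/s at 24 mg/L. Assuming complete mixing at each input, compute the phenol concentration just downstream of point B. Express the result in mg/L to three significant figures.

0.537 mg/L

7.05 µg/L = 0.00705 mg/L.
After input A: C = (13.2·0.00705 + 0.55·12.1) / 13.75 = 0.4908 mg/L.
After input B: C = (13.75·0.4908 + 0.0272·24) / 13.78 = 0.5372 mg/L.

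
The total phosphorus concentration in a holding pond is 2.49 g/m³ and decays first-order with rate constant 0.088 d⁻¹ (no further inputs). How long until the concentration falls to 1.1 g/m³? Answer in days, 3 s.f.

t = ln(C₀/C)/k = ln(2.49/1.1)/0.088 = 0.817/0.088 = 9.284 d.

9.28 d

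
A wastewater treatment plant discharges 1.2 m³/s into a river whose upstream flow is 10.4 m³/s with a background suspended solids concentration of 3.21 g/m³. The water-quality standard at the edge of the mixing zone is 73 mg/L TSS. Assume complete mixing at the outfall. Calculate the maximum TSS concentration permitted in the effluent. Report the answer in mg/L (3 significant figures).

678 mg/L

Mass balance: 73·11.6 = 1.2·Cₑ + 10.4·3.21.
Cₑ = (846.8 − 33.38) / 1.2 = 677.8 mg/L.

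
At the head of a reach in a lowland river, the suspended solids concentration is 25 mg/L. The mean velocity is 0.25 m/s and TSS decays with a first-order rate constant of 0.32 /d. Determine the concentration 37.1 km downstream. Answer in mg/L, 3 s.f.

14.4 mg/L

Travel time t = 37.1 km / 0.25 m/s = 3.71e+04/0.25 = 1.484e+05 s = 1.718 d.
First-order decay: C = 25·exp(−0.32·1.718) = 25·0.5772 = 14.43 mg/L.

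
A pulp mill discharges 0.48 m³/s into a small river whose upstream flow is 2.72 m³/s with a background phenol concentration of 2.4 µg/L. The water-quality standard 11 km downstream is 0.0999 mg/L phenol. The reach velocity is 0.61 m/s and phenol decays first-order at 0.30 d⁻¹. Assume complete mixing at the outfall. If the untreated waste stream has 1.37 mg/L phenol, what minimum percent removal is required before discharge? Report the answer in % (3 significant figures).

49.2 %

2.4 µg/L = 0.0024 mg/L.
Travel time to the compliance point: t = 1.1e+04/0.61 = 1.803e+04 s = 0.2087 d; decay factor exp(−0.30·0.2087) = 0.9393.
So the concentration just after mixing may be at most 0.0999/0.9393 = 0.1064 mg/L.
Mass balance: 0.1064·3.2 = 0.48·Cₑ + 2.72·0.0024.
Cₑ = (0.3403 − 0.006528) / 0.48 = 0.6954 mg/L.
Required removal = 1 − 0.6954/1.37 = 49.24 %.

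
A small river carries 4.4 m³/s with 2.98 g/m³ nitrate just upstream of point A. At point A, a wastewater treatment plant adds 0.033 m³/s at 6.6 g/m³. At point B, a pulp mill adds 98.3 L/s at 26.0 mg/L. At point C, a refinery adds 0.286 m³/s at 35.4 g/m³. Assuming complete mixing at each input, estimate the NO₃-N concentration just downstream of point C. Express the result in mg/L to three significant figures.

After input A: C = (4.4·2.98 + 0.033·6.6) / 4.433 = 3.007 mg/L.
98.3 L/s = 0.0983 m³/s.
After input B: C = (4.433·3.007 + 0.0983·26) / 4.531 = 3.506 mg/L.
After input C: C = (4.531·3.506 + 0.286·35.4) / 4.817 = 5.399 mg/L.

5.40 mg/L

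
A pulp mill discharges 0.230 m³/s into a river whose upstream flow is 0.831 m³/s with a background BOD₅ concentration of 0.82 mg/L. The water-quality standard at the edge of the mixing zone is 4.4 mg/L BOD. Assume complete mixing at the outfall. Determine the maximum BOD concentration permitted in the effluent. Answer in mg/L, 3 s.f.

17.3 mg/L

Mass balance: 4.4·1.061 = 0.23·Cₑ + 0.831·0.82.
Cₑ = (4.668 − 0.6814) / 0.23 = 17.33 mg/L.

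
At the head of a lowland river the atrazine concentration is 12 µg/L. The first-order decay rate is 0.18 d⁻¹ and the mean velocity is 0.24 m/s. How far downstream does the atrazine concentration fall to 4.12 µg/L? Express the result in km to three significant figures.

123 km

From C = C₀·e^(−kt), t = ln(C₀/C)/k = ln(12/4.12)/0.18 = 1.069/0.18 = 5.939 d.
Distance = v·t = 0.24 m/s × 5.131e+05 s = 1.232e+05 m = 123.2 km.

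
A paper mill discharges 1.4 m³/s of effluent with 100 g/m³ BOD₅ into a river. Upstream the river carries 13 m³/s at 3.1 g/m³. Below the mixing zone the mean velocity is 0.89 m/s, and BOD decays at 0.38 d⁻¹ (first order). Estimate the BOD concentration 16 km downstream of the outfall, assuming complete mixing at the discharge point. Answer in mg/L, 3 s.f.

After complete mixing, C₀ = (1.4·100 + 13·3.1) / 14.4 = 12.52 mg/L.
Travel time t = 1.6e+04 m / 0.89 m/s = 1.798e+04 s = 0.2081 d.
C = 12.52·exp(−0.38·0.2081) = 12.52·0.924 = 11.57 mg/L.

11.6 mg/L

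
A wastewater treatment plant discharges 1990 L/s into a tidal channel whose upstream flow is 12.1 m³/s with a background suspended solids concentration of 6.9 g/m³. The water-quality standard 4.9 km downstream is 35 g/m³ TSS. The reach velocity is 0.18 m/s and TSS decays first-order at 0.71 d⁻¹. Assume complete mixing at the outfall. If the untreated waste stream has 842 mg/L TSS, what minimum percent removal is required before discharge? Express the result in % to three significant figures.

68.2 %

1990 L/s = 1.99 m³/s.
Travel time to the compliance point: t = 4900/0.18 = 2.722e+04 s = 0.3151 d; decay factor exp(−0.71·0.3151) = 0.7996.
So the concentration just after mixing may be at most 35/0.7996 = 43.77 mg/L.
Mass balance: 43.77·14.09 = 1.99·Cₑ + 12.1·6.9.
Cₑ = (616.8 − 83.49) / 1.99 = 268 mg/L.
Required removal = 1 − 268/842 = 68.17 %.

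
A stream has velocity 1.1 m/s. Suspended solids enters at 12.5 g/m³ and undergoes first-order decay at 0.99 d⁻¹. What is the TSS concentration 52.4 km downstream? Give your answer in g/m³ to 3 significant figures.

Travel time t = 52.4 km / 1.1 m/s = 5.24e+04/1.1 = 4.764e+04 s = 0.5513 d.
First-order decay: C = 12.5·exp(−0.99·0.5513) = 12.5·0.5794 = 7.242 g/m³.

7.24 g/m³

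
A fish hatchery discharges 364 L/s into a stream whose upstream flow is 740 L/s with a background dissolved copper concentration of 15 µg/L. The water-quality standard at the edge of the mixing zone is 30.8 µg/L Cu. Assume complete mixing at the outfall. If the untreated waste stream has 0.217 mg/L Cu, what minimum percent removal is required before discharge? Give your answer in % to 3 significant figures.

364 L/s = 0.364 m³/s.
740 L/s = 0.74 m³/s.
15 µg/L = 0.015 mg/L.
30.8 µg/L = 0.0308 mg/L.
Mass balance: 0.0308·1.104 = 0.364·Cₑ + 0.74·0.015.
Cₑ = (0.034 − 0.0111) / 0.364 = 0.06292 mg/L.
Required removal = 1 − 0.06292/0.217 = 71 %.

71.0 %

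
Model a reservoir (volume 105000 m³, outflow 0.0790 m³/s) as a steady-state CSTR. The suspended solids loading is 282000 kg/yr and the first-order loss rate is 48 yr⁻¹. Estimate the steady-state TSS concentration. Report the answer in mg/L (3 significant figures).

Outflow Q = 0.0790 m³/s × 3.156e+07 s/yr = 2.493e+06 m³/yr.
Steady-state CSTR mass balance: W = Q·C + k·V·C, so C = W/(Q + kV).
Q + kV = 2.493e+06 + 48·105000 = 7.533e+06 m³/yr.
C = 282000/7.533e+06 = 0.03744 kg/m³ = 37.44 mg/L.

37.4 mg/L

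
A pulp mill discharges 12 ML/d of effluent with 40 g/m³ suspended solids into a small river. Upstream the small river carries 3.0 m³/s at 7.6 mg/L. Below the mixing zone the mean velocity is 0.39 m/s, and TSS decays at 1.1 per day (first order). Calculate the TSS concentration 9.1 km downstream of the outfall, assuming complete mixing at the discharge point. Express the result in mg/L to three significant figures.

12 ML/d = 0.1389 m³/s.
After complete mixing, C₀ = (0.1389·40 + 3·7.6) / 3.139 = 9.034 mg/L.
Travel time t = 9100 m / 0.39 m/s = 2.333e+04 s = 0.2701 d.
C = 9.034·exp(−1.1·0.2701) = 9.034·0.743 = 6.712 mg/L.

6.71 mg/L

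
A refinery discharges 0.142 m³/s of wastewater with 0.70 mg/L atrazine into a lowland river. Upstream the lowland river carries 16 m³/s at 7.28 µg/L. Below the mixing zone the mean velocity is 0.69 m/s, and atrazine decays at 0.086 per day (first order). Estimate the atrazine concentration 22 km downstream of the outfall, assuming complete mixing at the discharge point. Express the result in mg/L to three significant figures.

7.28 µg/L = 0.00728 mg/L.
After complete mixing, C₀ = (0.142·0.7 + 16·0.00728) / 16.14 = 0.01337 mg/L.
Travel time t = 2.2e+04 m / 0.69 m/s = 3.188e+04 s = 0.369 d.
C = 0.01337·exp(−0.086·0.369) = 0.01337·0.9688 = 0.01296 mg/L.

0.0130 mg/L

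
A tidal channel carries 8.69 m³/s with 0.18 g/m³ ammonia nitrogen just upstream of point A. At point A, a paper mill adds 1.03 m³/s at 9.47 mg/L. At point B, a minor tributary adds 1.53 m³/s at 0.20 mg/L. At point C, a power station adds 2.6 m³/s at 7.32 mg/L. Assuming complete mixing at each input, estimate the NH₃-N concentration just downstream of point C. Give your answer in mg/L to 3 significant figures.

2.21 mg/L

After input A: C = (8.69·0.18 + 1.03·9.47) / 9.72 = 1.164 mg/L.
After input B: C = (9.72·1.164 + 1.53·0.2) / 11.25 = 1.033 mg/L.
After input C: C = (11.25·1.033 + 2.6·7.32) / 13.85 = 2.213 mg/L.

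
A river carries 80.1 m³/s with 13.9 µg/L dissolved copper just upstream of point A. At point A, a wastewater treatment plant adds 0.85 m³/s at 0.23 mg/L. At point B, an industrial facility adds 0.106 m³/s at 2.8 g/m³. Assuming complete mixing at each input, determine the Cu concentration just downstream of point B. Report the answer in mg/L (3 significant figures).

0.0198 mg/L

13.9 µg/L = 0.0139 mg/L.
After input A: C = (80.1·0.0139 + 0.85·0.23) / 80.95 = 0.01617 mg/L.
After input B: C = (80.95·0.01617 + 0.106·2.8) / 81.06 = 0.01981 mg/L.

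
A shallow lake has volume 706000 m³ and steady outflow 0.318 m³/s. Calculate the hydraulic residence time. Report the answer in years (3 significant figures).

Q = 0.318 m³/s × 3.156e+07 s/yr = 1.004e+07 m³/yr.
Hydraulic residence time τ = V/Q = 706000/1.004e+07 = 0.07035 yr.

0.0704 yr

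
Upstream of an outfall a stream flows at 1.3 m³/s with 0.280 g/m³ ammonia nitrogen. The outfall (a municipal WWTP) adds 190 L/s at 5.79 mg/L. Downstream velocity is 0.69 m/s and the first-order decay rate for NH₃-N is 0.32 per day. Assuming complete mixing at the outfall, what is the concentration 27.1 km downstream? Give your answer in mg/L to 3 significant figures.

0.850 mg/L

190 L/s = 0.19 m³/s.
After complete mixing, C₀ = (0.19·5.79 + 1.3·0.28) / 1.49 = 0.9826 mg/L.
Travel time t = 2.71e+04 m / 0.69 m/s = 3.928e+04 s = 0.4546 d.
C = 0.9826·exp(−0.32·0.4546) = 0.9826·0.8646 = 0.8496 mg/L.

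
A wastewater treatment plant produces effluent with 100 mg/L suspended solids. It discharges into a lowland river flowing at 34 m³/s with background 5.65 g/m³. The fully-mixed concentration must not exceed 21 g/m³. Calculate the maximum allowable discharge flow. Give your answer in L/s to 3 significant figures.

6610 L/s

Mass balance at complete mixing: C_std·(Q_w + Q_r) = Q_w·C_e + Q_r·C_b.
Rearranging, Q_w = Q_r·(C_std − C_b)/(C_e − C_std) = 34·(21 − 5.65) / (100 − 21) = 6.606 m³/s.
= 6606 L/s.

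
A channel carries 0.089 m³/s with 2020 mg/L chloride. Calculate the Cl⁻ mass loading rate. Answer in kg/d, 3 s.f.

Mass flux = Q·C = 0.089 m³/s × 2020 g/m³ = 179.8 g/s.
= 179.8 g/s × 86.4 = 1.553e+04 kg/d.

15500 kg/d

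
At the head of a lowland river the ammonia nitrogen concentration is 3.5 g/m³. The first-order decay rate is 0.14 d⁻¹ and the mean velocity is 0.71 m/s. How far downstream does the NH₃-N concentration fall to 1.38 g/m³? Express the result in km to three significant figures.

408 km

From C = C₀·e^(−kt), t = ln(C₀/C)/k = ln(3.5/1.38)/0.14 = 0.9307/0.14 = 6.648 d.
Distance = v·t = 0.71 m/s × 5.744e+05 s = 4.078e+05 m = 407.8 km.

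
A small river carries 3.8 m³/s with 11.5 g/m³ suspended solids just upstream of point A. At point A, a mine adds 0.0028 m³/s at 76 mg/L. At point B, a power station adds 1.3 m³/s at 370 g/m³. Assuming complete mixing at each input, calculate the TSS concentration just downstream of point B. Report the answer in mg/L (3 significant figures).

103 mg/L

After input A: C = (3.8·11.5 + 0.0028·76) / 3.803 = 11.55 mg/L.
After input B: C = (3.803·11.55 + 1.3·370) / 5.103 = 102.9 mg/L.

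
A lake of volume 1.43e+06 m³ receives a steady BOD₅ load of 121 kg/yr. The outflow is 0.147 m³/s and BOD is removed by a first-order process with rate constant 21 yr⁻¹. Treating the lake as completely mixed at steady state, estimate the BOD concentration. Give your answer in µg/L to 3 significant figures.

Outflow Q = 0.147 m³/s × 3.156e+07 s/yr = 4.639e+06 m³/yr.
Steady-state CSTR mass balance: W = Q·C + k·V·C, so C = W/(Q + kV).
Q + kV = 4.639e+06 + 21·1.43e+06 = 3.467e+07 m³/yr.
C = 121/3.467e+07 = 3.49e-06 kg/m³ = 0.00349 mg/L = 3.49 µg/L.

3.49 µg/L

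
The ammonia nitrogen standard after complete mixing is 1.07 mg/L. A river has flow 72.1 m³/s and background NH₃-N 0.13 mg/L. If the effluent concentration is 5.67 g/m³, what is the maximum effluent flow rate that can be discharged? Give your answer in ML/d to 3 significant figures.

Mass balance at complete mixing: C_std·(Q_w + Q_r) = Q_w·C_e + Q_r·C_b.
Rearranging, Q_w = Q_r·(C_std − C_b)/(C_e − C_std) = 72.1·(1.07 − 0.13) / (5.67 − 1.07) = 14.73 m³/s.
= 1273 ML/d.

1270 ML/d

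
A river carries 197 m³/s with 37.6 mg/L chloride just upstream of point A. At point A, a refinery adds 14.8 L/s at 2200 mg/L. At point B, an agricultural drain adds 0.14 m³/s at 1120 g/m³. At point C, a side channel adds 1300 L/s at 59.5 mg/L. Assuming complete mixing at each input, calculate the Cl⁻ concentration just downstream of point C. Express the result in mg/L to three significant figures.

14.8 L/s = 0.0148 m³/s.
After input A: C = (197·37.6 + 0.0148·2200) / 197 = 37.76 mg/L.
After input B: C = (197·37.76 + 0.14·1120) / 197.2 = 38.53 mg/L.
1300 L/s = 1.3 m³/s.
After input C: C = (197.2·38.53 + 1.3·59.5) / 198.5 = 38.67 mg/L.

38.7 mg/L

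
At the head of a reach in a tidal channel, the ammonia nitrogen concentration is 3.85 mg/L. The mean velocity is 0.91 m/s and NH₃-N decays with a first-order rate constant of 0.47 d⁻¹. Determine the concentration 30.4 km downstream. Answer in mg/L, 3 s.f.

Travel time t = 30.4 km / 0.91 m/s = 3.04e+04/0.91 = 3.341e+04 s = 0.3867 d.
First-order decay: C = 3.85·exp(−0.47·0.3867) = 3.85·0.8338 = 3.21 mg/L.

3.21 mg/L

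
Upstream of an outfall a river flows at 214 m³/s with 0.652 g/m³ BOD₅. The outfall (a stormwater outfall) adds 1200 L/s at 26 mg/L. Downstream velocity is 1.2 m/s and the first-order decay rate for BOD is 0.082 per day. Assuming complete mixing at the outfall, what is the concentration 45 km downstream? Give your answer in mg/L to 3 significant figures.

0.766 mg/L

1200 L/s = 1.2 m³/s.
After complete mixing, C₀ = (1.2·26 + 214·0.652) / 215.2 = 0.7933 mg/L.
Travel time t = 4.5e+04 m / 1.2 m/s = 3.75e+04 s = 0.434 d.
C = 0.7933·exp(−0.082·0.434) = 0.7933·0.965 = 0.7656 mg/L.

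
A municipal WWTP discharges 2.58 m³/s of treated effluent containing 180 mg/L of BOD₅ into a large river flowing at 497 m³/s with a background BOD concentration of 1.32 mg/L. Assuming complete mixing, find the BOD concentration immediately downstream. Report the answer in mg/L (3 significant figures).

2.24 mg/L

Conservation of mass across the mixing zone: C = (2.58·180 + 497·1.32) / (2.58 + 497) = 1120/499.6 = 2.243 mg/L.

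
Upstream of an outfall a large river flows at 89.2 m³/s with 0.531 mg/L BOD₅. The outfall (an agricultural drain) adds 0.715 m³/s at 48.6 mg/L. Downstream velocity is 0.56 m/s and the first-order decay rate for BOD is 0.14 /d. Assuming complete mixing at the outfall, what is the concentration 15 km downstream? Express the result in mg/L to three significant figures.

After complete mixing, C₀ = (0.715·48.6 + 89.2·0.531) / 89.92 = 0.9132 mg/L.
Travel time t = 1.5e+04 m / 0.56 m/s = 2.679e+04 s = 0.31 d.
C = 0.9132·exp(−0.14·0.31) = 0.9132·0.9575 = 0.8745 mg/L.

0.874 mg/L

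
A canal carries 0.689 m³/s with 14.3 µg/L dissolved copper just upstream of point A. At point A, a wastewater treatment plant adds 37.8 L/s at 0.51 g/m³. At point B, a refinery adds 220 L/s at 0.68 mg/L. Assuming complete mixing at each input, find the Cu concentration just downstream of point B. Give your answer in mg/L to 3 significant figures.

14.3 µg/L = 0.0143 mg/L.
37.8 L/s = 0.0378 m³/s.
After input A: C = (0.689·0.0143 + 0.0378·0.51) / 0.7268 = 0.04008 mg/L.
220 L/s = 0.22 m³/s.
After input B: C = (0.7268·0.04008 + 0.22·0.68) / 0.9468 = 0.1888 mg/L.

0.189 mg/L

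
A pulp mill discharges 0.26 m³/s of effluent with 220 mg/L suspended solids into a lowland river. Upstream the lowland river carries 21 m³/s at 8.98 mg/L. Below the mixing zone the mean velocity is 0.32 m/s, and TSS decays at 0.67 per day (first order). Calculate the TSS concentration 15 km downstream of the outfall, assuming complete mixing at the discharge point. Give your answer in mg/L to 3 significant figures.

8.04 mg/L

After complete mixing, C₀ = (0.26·220 + 21·8.98) / 21.26 = 11.56 mg/L.
Travel time t = 1.5e+04 m / 0.32 m/s = 4.688e+04 s = 0.5425 d.
C = 11.56·exp(−0.67·0.5425) = 11.56·0.6952 = 8.037 mg/L.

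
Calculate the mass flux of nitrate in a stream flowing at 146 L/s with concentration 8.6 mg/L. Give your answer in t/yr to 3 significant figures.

39.6 t/yr

146 L/s = 0.146 m³/s.
Mass flux = Q·C = 0.146 m³/s × 8.6 g/m³ = 1.256 g/s.
= 1.256 g/s × 31.56 = 39.62 t/yr.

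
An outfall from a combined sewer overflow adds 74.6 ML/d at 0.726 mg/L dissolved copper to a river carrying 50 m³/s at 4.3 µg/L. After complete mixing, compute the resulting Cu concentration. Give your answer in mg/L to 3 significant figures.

0.0166 mg/L

74.6 ML/d = 0.8634 m³/s.
4.3 µg/L = 0.0043 mg/L.
Flow-weighted mixing gives C = (0.8634·0.726 + 50·0.0043) / (0.8634 + 50) = 0.8418/50.86 = 0.01655 mg/L.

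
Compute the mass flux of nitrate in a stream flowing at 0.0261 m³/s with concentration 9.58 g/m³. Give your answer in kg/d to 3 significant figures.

21.6 kg/d

Mass flux = Q·C = 0.0261 m³/s × 9.58 g/m³ = 0.25 g/s.
= 0.25 g/s × 86.4 = 21.6 kg/d.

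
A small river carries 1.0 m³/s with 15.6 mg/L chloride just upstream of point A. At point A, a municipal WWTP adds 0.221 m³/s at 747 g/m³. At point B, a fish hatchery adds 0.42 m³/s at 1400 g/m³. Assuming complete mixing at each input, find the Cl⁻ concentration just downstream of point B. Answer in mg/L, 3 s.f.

468 mg/L

After input A: C = (1·15.6 + 0.221·747) / 1.221 = 148 mg/L.
After input B: C = (1.221·148 + 0.42·1400) / 1.641 = 468.4 mg/L.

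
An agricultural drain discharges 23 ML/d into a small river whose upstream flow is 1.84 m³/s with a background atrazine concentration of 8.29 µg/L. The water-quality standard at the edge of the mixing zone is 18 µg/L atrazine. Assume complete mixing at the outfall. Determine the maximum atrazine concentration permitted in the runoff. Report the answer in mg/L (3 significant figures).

0.0851 mg/L

23 ML/d = 0.2662 m³/s.
8.29 µg/L = 0.00829 mg/L.
18 µg/L = 0.018 mg/L.
Mass balance: 0.018·2.106 = 0.2662·Cₑ + 1.84·0.00829.
Cₑ = (0.03791 − 0.01525) / 0.2662 = 0.08512 mg/L.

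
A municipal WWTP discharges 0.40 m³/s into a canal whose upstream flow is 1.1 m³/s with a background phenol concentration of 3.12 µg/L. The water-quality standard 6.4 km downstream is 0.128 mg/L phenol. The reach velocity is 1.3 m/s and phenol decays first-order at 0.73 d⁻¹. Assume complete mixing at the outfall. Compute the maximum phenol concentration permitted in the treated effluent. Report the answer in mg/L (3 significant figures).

3.12 µg/L = 0.00312 mg/L.
Travel time to the compliance point: t = 6400/1.3 = 4923 s = 0.05698 d; decay factor exp(−0.73·0.05698) = 0.9593.
So the concentration just after mixing may be at most 0.128/0.9593 = 0.1334 mg/L.
Mass balance: 0.1334·1.5 = 0.4·Cₑ + 1.1·0.00312.
Cₑ = (0.2002 − 0.003432) / 0.4 = 0.4918 mg/L.

0.492 mg/L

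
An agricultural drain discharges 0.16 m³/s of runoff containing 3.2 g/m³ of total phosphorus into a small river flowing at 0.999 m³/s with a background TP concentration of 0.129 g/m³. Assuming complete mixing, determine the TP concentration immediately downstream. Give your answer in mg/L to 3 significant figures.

0.553 mg/L

Flow-weighted mixing gives C = (0.16·3.2 + 0.999·0.129) / (0.16 + 0.999) = 0.6409/1.159 = 0.553 mg/L.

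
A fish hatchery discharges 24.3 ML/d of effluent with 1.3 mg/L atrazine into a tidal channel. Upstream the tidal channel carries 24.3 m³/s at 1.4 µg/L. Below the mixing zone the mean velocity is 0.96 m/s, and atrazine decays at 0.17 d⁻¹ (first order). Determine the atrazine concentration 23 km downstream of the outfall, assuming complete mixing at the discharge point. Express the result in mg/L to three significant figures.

24.3 ML/d = 0.2812 m³/s.
1.4 µg/L = 0.0014 mg/L.
After complete mixing, C₀ = (0.2812·1.3 + 24.3·0.0014) / 24.58 = 0.01626 mg/L.
Travel time t = 2.3e+04 m / 0.96 m/s = 2.396e+04 s = 0.2773 d.
C = 0.01626·exp(−0.17·0.2773) = 0.01626·0.954 = 0.01551 mg/L.

0.0155 mg/L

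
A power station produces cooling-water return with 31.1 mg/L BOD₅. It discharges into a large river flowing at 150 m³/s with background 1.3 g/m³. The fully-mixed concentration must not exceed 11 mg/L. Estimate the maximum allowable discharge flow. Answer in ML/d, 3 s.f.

6250 ML/d

Mass balance at complete mixing: C_std·(Q_w + Q_r) = Q_w·C_e + Q_r·C_b.
Rearranging, Q_w = Q_r·(C_std − C_b)/(C_e − C_std) = 150·(11 − 1.3) / (31.1 − 11) = 72.39 m³/s.
= 6254 ML/d.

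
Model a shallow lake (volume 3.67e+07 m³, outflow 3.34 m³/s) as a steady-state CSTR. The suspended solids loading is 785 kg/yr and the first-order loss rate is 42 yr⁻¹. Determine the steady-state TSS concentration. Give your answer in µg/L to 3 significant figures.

Outflow Q = 3.34 m³/s × 3.156e+07 s/yr = 1.054e+08 m³/yr.
Steady-state CSTR mass balance: W = Q·C + k·V·C, so C = W/(Q + kV).
Q + kV = 1.054e+08 + 42·3.67e+07 = 1.647e+09 m³/yr.
C = 785/1.647e+09 = 4.767e-07 kg/m³ = 0.0004767 mg/L = 0.4767 µg/L.

0.477 µg/L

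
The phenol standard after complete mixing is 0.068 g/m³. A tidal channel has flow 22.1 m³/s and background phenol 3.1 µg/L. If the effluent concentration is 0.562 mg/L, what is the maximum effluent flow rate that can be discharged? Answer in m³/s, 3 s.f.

2.90 m³/s

3.1 µg/L = 0.0031 mg/L.
Mass balance at complete mixing: C_std·(Q_w + Q_r) = Q_w·C_e + Q_r·C_b.
Rearranging, Q_w = Q_r·(C_std − C_b)/(C_e − C_std) = 22.1·(0.068 − 0.0031) / (0.562 − 0.068) = 2.903 m³/s.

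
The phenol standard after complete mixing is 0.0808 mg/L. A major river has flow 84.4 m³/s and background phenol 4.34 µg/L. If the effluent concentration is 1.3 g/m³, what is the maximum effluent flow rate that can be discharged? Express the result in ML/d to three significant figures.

457 ML/d

4.34 µg/L = 0.00434 mg/L.
Mass balance at complete mixing: C_std·(Q_w + Q_r) = Q_w·C_e + Q_r·C_b.
Rearranging, Q_w = Q_r·(C_std − C_b)/(C_e − C_std) = 84.4·(0.0808 − 0.00434) / (1.3 − 0.0808) = 5.293 m³/s.
= 457.3 ML/d.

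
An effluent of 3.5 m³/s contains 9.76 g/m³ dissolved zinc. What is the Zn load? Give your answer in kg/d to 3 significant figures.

Mass flux = Q·C = 3.5 m³/s × 9.76 g/m³ = 34.16 g/s.
= 34.16 g/s × 86.4 = 2951 kg/d.

2950 kg/d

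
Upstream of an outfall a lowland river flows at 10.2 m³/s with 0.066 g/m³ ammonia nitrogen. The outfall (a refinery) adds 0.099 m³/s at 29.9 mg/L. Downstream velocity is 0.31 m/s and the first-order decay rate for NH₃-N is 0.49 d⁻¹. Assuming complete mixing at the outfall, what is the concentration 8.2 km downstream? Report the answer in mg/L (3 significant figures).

0.304 mg/L

After complete mixing, C₀ = (0.099·29.9 + 10.2·0.066) / 10.3 = 0.3528 mg/L.
Travel time t = 8200 m / 0.31 m/s = 2.645e+04 s = 0.3062 d.
C = 0.3528·exp(−0.49·0.3062) = 0.3528·0.8607 = 0.3036 mg/L.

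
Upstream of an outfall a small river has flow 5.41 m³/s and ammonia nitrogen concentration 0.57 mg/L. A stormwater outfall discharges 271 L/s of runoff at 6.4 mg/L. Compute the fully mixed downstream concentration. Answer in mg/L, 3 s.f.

0.848 mg/L

271 L/s = 0.271 m³/s.
By mass balance at complete mixing, C = (0.271·6.4 + 5.41·0.57) / (0.271 + 5.41) = 4.818/5.681 = 0.8481 mg/L.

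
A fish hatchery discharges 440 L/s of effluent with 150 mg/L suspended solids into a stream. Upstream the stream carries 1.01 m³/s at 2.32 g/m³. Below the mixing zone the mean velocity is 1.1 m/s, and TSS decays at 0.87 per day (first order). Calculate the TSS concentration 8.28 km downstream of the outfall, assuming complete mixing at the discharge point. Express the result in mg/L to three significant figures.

43.7 mg/L

440 L/s = 0.44 m³/s.
After complete mixing, C₀ = (0.44·150 + 1.01·2.32) / 1.45 = 47.13 mg/L.
Travel time t = 8280 m / 1.1 m/s = 7527 s = 0.08712 d.
C = 47.13·exp(−0.87·0.08712) = 47.13·0.927 = 43.69 mg/L.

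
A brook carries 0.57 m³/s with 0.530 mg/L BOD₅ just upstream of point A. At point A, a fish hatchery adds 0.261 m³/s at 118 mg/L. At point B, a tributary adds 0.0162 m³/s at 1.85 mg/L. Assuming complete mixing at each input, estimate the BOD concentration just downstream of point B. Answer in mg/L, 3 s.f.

36.7 mg/L

After input A: C = (0.57·0.53 + 0.261·118) / 0.831 = 37.42 mg/L.
After input B: C = (0.831·37.42 + 0.0162·1.85) / 0.8472 = 36.74 mg/L.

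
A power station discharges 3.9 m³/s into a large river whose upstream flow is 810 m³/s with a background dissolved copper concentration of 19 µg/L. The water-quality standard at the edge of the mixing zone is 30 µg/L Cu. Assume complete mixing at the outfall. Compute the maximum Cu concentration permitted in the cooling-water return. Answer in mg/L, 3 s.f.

2.31 mg/L

19 µg/L = 0.019 mg/L.
30 µg/L = 0.03 mg/L.
Mass balance: 0.03·813.9 = 3.9·Cₑ + 810·0.019.
Cₑ = (24.42 − 15.39) / 3.9 = 2.315 mg/L.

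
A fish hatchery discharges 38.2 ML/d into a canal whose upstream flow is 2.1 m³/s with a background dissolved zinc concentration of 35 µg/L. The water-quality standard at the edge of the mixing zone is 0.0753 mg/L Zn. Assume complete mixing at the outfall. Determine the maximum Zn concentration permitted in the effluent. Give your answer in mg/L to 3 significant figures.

38.2 ML/d = 0.4421 m³/s.
35 µg/L = 0.035 mg/L.
Mass balance: 0.0753·2.542 = 0.4421·Cₑ + 2.1·0.035.
Cₑ = (0.1914 − 0.0735) / 0.4421 = 0.2667 mg/L.

0.267 mg/L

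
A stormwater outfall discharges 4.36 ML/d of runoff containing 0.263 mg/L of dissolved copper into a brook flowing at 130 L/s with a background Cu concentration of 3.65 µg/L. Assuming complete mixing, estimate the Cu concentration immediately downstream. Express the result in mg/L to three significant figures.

0.0762 mg/L

4.36 ML/d = 0.05046 m³/s.
130 L/s = 0.13 m³/s.
3.65 µg/L = 0.00365 mg/L.
Flow-weighted mixing gives C = (0.05046·0.263 + 0.13·0.00365) / (0.05046 + 0.13) = 0.01375/0.1805 = 0.07617 mg/L.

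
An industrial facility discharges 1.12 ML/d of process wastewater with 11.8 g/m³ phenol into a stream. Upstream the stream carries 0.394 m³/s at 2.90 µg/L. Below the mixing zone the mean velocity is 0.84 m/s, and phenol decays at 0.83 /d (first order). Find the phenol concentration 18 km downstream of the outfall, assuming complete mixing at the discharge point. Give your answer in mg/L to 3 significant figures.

1.12 ML/d = 0.01296 m³/s.
2.90 µg/L = 0.0029 mg/L.
After complete mixing, C₀ = (0.01296·11.8 + 0.394·0.0029) / 0.407 = 0.3787 mg/L.
Travel time t = 1.8e+04 m / 0.84 m/s = 2.143e+04 s = 0.248 d.
C = 0.3787·exp(−0.83·0.248) = 0.3787·0.814 = 0.3082 mg/L.

0.308 mg/L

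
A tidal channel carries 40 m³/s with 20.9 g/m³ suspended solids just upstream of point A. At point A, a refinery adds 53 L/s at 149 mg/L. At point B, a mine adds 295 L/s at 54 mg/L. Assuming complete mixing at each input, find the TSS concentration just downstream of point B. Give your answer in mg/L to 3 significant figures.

53 L/s = 0.053 m³/s.
After input A: C = (40·20.9 + 0.053·149) / 40.05 = 21.07 mg/L.
295 L/s = 0.295 m³/s.
After input B: C = (40.05·21.07 + 0.295·54) / 40.35 = 21.31 mg/L.

21.3 mg/L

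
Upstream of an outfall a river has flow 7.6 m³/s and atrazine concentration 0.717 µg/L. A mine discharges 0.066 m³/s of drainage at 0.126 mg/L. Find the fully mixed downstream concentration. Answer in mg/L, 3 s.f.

0.717 µg/L = 0.000717 mg/L.
Conservation of mass across the mixing zone: C = (0.066·0.126 + 7.6·0.000717) / (0.066 + 7.6) = 0.01377/7.666 = 0.001796 mg/L.

0.00180 mg/L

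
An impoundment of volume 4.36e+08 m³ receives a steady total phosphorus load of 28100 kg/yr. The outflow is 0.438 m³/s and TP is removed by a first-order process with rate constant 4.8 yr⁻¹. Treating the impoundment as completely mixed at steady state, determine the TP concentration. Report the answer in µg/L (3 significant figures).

Outflow Q = 0.438 m³/s × 3.156e+07 s/yr = 1.382e+07 m³/yr.
Steady-state CSTR mass balance: W = Q·C + k·V·C, so C = W/(Q + kV).
Q + kV = 1.382e+07 + 4.8·4.36e+08 = 2.107e+09 m³/yr.
C = 28100/2.107e+09 = 1.334e-05 kg/m³ = 0.01334 mg/L = 13.34 µg/L.

13.3 µg/L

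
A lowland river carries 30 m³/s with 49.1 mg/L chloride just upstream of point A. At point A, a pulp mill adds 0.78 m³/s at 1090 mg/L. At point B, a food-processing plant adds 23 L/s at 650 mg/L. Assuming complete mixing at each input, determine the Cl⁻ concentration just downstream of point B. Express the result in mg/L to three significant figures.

After input A: C = (30·49.1 + 0.78·1090) / 30.78 = 75.48 mg/L.
23 L/s = 0.023 m³/s.
After input B: C = (30.78·75.48 + 0.023·650) / 30.8 = 75.91 mg/L.

75.9 mg/L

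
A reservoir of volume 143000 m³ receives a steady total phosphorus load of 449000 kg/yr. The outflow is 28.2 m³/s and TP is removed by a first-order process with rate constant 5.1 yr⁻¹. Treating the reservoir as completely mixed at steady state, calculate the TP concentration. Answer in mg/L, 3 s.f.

0.504 mg/L

Outflow Q = 28.2 m³/s × 3.156e+07 s/yr = 8.899e+08 m³/yr.
Steady-state CSTR mass balance: W = Q·C + k·V·C, so C = W/(Q + kV).
Q + kV = 8.899e+08 + 5.1·143000 = 8.907e+08 m³/yr.
C = 449000/8.907e+08 = 0.0005041 kg/m³ = 0.5041 mg/L.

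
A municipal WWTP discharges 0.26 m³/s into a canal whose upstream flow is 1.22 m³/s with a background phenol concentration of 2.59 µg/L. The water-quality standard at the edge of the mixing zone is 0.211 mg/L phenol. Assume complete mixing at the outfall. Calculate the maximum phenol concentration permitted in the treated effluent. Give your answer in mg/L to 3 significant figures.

2.59 µg/L = 0.00259 mg/L.
Mass balance: 0.211·1.48 = 0.26·Cₑ + 1.22·0.00259.
Cₑ = (0.3123 − 0.00316) / 0.26 = 1.189 mg/L.

1.19 mg/L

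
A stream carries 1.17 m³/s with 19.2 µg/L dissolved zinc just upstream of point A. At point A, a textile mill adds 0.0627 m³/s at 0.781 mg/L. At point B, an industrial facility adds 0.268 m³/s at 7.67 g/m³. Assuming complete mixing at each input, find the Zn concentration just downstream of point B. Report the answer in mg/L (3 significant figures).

1.42 mg/L

19.2 µg/L = 0.0192 mg/L.
After input A: C = (1.17·0.0192 + 0.0627·0.781) / 1.233 = 0.05795 mg/L.
After input B: C = (1.233·0.05795 + 0.268·7.67) / 1.501 = 1.417 mg/L.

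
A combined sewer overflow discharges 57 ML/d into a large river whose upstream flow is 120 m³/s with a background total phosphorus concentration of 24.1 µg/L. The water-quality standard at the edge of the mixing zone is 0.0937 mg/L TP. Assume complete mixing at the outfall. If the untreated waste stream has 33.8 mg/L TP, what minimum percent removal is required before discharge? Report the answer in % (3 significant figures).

62.3 %

57 ML/d = 0.6597 m³/s.
24.1 µg/L = 0.0241 mg/L.
Mass balance: 0.0937·120.7 = 0.6597·Cₑ + 120·0.0241.
Cₑ = (11.31 − 2.892) / 0.6597 = 12.75 mg/L.
Required removal = 1 − 12.75/33.8 = 62.27 %.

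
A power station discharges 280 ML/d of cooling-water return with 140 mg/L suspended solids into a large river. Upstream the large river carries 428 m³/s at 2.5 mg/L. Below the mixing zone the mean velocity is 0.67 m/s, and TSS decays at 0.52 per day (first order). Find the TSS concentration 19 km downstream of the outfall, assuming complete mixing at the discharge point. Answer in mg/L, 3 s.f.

2.98 mg/L

280 ML/d = 3.241 m³/s.
After complete mixing, C₀ = (3.241·140 + 428·2.5) / 431.2 = 3.533 mg/L.
Travel time t = 1.9e+04 m / 0.67 m/s = 2.836e+04 s = 0.3282 d.
C = 3.533·exp(−0.52·0.3282) = 3.533·0.8431 = 2.979 mg/L.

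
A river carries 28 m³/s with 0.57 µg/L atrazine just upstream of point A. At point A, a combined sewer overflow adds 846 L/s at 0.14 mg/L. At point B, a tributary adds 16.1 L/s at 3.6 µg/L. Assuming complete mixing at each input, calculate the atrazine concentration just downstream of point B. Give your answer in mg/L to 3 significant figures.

0.00466 mg/L

0.57 µg/L = 0.00057 mg/L.
846 L/s = 0.846 m³/s.
After input A: C = (28·0.00057 + 0.846·0.14) / 28.85 = 0.004659 mg/L.
16.1 L/s = 0.0161 m³/s.
3.6 µg/L = 0.0036 mg/L.
After input B: C = (28.85·0.004659 + 0.0161·0.0036) / 28.86 = 0.004659 mg/L.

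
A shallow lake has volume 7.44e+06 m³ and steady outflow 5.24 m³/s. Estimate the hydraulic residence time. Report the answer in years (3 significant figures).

0.0450 yr

Q = 5.24 m³/s × 3.156e+07 s/yr = 1.654e+08 m³/yr.
Hydraulic residence time τ = V/Q = 7.44e+06/1.654e+08 = 0.04499 yr.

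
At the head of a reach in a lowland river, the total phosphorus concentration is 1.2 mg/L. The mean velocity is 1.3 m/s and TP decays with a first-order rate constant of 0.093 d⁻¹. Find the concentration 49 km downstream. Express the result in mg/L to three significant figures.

1.15 mg/L

Travel time t = 49 km / 1.3 m/s = 4.9e+04/1.3 = 3.769e+04 s = 0.4363 d.
First-order decay: C = 1.2·exp(−0.093·0.4363) = 1.2·0.9602 = 1.152 mg/L.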